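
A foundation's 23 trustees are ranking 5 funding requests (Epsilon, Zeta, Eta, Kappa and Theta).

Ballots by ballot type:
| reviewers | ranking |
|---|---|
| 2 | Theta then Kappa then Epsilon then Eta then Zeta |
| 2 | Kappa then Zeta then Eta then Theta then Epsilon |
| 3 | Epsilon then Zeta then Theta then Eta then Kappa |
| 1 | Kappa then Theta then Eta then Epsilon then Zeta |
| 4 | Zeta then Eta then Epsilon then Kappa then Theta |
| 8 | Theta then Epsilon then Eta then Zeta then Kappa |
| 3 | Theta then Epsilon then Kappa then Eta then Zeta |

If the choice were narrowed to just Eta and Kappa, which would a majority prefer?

Ballots ranking Eta above Kappa: 3 + 4 + 8 = 15.
Ballots ranking Kappa above Eta: 23 − 15 = 8.
Eta wins the head-to-head 15–8.

Eta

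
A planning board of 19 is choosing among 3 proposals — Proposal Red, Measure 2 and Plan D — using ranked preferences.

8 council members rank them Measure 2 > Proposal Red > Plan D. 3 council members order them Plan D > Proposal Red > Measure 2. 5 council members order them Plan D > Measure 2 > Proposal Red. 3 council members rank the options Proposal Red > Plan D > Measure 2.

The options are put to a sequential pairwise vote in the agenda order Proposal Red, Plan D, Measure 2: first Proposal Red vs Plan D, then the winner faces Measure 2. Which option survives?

Round 1: Proposal Red vs Plan D — 11–8, Proposal Red advances.
Round 2: Proposal Red vs Measure 2 — 6–13, Measure 2 advances.
Measure 2 survives the agenda.

Measure 2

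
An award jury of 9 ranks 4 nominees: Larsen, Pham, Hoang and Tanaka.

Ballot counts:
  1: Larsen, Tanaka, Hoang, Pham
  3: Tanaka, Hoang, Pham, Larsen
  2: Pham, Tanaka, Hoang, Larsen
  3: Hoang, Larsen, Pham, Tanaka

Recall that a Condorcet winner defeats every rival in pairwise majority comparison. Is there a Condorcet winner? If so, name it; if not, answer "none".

none

Pairwise majorities:
Larsen vs Pham: Pham, 5–4.
Larsen–Hoang: Hoang 8–1.
Larsen vs Tanaka: Tanaka wins 5–4.
Pham–Hoang: Hoang 7–2.
Pham–Tanaka: Pham 5–4.
Hoang–Tanaka: Tanaka 6–3.
Every nominee loses at least once (Larsen loses to Pham; Pham loses to Hoang; Hoang loses to Tanaka; Tanaka loses to Pham). The majority relation contains the cycle Pham > Tanaka > Hoang > Pham, so there is no Condorcet winner.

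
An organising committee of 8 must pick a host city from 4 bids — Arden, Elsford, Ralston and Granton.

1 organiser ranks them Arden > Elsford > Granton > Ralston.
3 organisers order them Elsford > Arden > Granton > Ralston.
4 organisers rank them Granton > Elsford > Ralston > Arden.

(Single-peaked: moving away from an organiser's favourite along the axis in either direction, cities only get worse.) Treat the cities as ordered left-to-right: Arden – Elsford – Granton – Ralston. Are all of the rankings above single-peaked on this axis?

yes

Axis positions: Arden=1, Elsford=2, Granton=3, Ralston=4.
Group 1 (peak Arden at position 1): ranking walks positions 1-2-3-4, expanding outward from the peak — single-peaked.
Group 2 (peak Elsford at position 2): ranking walks positions 2-1-3-4, expanding outward from the peak — single-peaked.
Group 3 (peak Granton at position 3): ranking walks positions 3-2-4-1, expanding outward from the peak — single-peaked.
Every ranking is single-peaked on this axis.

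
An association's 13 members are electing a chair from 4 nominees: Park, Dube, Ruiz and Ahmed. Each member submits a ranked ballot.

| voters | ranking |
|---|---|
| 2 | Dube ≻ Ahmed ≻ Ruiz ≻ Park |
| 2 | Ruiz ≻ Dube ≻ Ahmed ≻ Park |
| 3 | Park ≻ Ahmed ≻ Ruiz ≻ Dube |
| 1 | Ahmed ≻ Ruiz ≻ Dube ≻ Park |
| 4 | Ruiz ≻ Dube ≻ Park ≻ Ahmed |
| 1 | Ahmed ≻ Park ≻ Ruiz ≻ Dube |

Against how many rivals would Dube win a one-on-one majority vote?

2

Dube against each rival (13 voters):
Dube vs Park: Dube, 9–4.
Dube vs Ruiz: Ruiz wins 11–2.
Dube vs Ahmed: Dube preferred on 2+2+4 = 8 ballots; Dube wins 8–5.
Dube beats Park, Ahmed; loses to Ruiz — 2 pairwise wins.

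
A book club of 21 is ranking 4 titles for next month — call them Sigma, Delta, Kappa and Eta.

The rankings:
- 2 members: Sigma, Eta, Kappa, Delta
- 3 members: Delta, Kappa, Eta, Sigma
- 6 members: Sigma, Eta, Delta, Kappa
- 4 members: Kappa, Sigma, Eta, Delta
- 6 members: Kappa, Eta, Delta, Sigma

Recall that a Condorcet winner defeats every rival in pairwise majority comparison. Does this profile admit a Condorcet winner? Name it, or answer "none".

Kappa

Head-to-head results (21 members):
Sigma vs Delta: Sigma wins 12–9.
Sigma vs Kappa: Kappa wins 13–8.
Sigma vs Eta: Sigma, 12–9.
Delta vs Kappa: Kappa wins 12–9.
Delta vs Eta: Eta, 18–3.
Kappa vs Eta: Kappa, 13–8.
Kappa wins every pairwise contest, so Kappa is the Condorcet winner.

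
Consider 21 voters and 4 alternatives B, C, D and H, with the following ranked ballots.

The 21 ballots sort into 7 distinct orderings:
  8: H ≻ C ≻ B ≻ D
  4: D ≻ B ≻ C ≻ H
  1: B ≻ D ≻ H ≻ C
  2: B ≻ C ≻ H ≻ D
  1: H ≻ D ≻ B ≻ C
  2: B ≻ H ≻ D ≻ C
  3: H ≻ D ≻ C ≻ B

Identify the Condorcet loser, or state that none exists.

none

Pairwise majorities:
B–C: C 11–10.
B vs D: 13 to 8, B.
B–H: H 12–9.
C vs D: D wins 11–10.
C vs H: H wins 15–6.
D vs H: 5 to 16, H.
Each alternative has at least one pairwise win (B beats D; C beats B; D beats C; H beats B) — no Condorcet loser.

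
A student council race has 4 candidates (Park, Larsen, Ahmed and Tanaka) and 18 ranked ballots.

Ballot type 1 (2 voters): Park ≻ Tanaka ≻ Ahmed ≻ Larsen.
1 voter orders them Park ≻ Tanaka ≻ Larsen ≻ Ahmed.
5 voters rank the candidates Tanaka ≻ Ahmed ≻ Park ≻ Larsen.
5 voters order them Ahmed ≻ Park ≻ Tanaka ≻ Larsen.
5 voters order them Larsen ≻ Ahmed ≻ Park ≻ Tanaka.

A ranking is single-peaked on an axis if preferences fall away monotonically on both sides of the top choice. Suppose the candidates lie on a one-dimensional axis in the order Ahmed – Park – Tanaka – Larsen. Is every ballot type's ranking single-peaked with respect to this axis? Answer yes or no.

Axis positions: Ahmed=1, Park=2, Tanaka=3, Larsen=4.
Ballot type 1 (peak Park at position 2): ranking walks positions 2-3-1-4, expanding outward from the peak — single-peaked.
Ballot type 2 (peak Park at position 2): ranking walks positions 2-3-4-1, expanding outward from the peak — single-peaked.
Ballot type 3: ranking walks positions 3-1-2-4; Ahmed is ranked above Park even though Park lies between Ahmed and the peak Tanaka on the axis — preferences dip and rise again. Not single-peaked.
Ballot type 4 (peak Ahmed at position 1): ranking walks positions 1-2-3-4, expanding outward from the peak — single-peaked.
Ballot type 5: ranking walks positions 4-1-2-3; Ahmed is ranked above Tanaka even though Tanaka lies between Ahmed and the peak Larsen on the axis — preferences dip and rise again. Not single-peaked.
Ballot type 3 violates single-peakedness, so the profile is not single-peaked on this axis.

no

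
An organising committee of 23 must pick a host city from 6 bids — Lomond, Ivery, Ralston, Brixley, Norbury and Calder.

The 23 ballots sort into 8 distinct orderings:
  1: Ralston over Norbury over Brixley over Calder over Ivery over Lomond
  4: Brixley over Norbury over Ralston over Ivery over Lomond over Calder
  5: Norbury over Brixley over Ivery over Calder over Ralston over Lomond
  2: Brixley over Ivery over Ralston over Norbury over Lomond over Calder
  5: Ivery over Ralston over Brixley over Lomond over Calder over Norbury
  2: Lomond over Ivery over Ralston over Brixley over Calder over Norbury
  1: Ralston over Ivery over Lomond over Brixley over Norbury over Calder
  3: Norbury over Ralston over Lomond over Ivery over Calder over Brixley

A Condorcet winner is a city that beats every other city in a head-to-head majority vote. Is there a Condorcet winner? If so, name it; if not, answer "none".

none

Pairwise majorities:
Lomond vs Ivery: Ivery wins 18–5.
Lomond vs Ralston: Ralston, 21–2.
Lomond vs Brixley: Brixley, 17–6.
Lomond vs Norbury: Norbury wins 15–8.
Lomond vs Calder: Lomond wins 17–6.
Ivery vs Ralston: Ivery, 14–9.
Ivery vs Brixley: Brixley, 12–11.
Ivery–Norbury: Norbury 13–10.
Ivery vs Calder: Ivery wins 22–1.
Ralston–Brixley: Ralston 12–11.
Ralston vs Norbury: Norbury wins 12–11.
Ralston vs Calder: Ralston wins 18–5.
Brixley–Norbury: Brixley 14–9.
Brixley vs Calder: Brixley wins 20–3.
Norbury–Calder: Norbury 16–7.
Every city loses at least once (Lomond loses to Ivery; Ivery loses to Brixley; Ralston loses to Ivery; Brixley loses to Ralston; Norbury loses to Brixley; Calder loses to Lomond). The majority relation contains the cycle Ivery beats Ralston beats Brixley beats Ivery, so there is no Condorcet winner.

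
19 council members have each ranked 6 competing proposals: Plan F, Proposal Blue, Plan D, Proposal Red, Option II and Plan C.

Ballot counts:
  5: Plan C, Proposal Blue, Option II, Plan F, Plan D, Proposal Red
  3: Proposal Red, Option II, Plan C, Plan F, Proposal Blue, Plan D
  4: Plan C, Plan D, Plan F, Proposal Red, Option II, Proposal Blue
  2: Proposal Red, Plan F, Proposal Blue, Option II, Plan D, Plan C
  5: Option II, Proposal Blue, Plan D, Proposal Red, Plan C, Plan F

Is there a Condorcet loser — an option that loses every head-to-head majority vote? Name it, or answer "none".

Head-to-head results (19 council members):
Plan F vs Proposal Blue: Plan F preferred on 3+4+2 = 9 ballots; Proposal Blue wins 10–9.
Plan F vs Plan D: Plan F preferred on 5+3+2 = 10 ballots; Plan F wins 10–9.
Plan F vs Proposal Red: 5+4 = 9 for Plan F, 10 for Proposal Red — Proposal Red by 10–9.
Plan F vs Option II: Option II wins 13–6.
Plan F vs Plan C: Plan C wins 17–2.
Proposal Blue vs Plan D: 15 to 4, Proposal Blue.
Proposal Blue vs Proposal Red: 10 to 9, Proposal Blue.
Proposal Blue vs Option II: 5+2 = 7 for Proposal Blue, 12 for Option II — Option II by 12–7.
Proposal Blue vs Plan C: Proposal Blue preferred on 2+5 = 7 ballots; Plan C wins 12–7.
Plan D–Proposal Red: Plan D 14–5.
Plan D–Option II: Option II 15–4.
Plan D vs Plan C: Plan D is ranked higher on 2+5 = 7 ballots, Plan C on 12. Plan C wins 12–7.
Proposal Red vs Option II: 3+4+2 = 9 for Proposal Red, 10 for Option II — Option II by 10–9.
Proposal Red vs Plan C: Proposal Red is ranked higher on 3+2+5 = 10 ballots, Plan C on 9. Proposal Red wins 10–9.
Option II–Plan C: Option II 10–9.
Every option wins at least one matchup (Plan F beats Plan D; Proposal Blue beats Plan F; Plan D beats Proposal Red; Proposal Red beats Plan F; Option II beats Plan F; Plan C beats Plan F), so there is no Condorcet loser.

none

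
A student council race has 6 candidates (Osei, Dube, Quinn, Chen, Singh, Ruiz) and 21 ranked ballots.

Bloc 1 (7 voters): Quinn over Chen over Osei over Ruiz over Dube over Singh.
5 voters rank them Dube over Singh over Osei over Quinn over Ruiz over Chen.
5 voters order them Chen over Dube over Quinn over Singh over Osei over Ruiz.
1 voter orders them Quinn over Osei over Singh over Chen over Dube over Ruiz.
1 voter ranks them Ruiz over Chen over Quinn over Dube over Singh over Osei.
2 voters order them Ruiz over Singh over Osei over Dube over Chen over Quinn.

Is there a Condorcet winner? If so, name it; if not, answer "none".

Check each pair by majority over 21 ballots:
Osei vs Dube: 7+1+2 = 10 for Osei, 11 for Dube — Dube by 11–10.
Osei vs Quinn: 7 to 14, Quinn.
Osei vs Chen: Osei preferred on 5+1+2 = 8 ballots; Chen wins 13–8.
Osei vs Singh: Osei is ranked higher on 7+1 = 8 ballots, Singh on 13. Singh wins 13–8.
Osei vs Ruiz: 18 to 3, Osei.
Dube vs Quinn: 5+5+2 = 12 for Dube, 9 for Quinn — Dube by 12–9.
Dube vs Chen: 7 to 14, Chen.
Dube vs Singh: Dube is ranked higher on 7+5+5+1 = 18 ballots, Singh on 3. Dube wins 18–3.
Dube vs Ruiz: 11 to 10, Dube.
Quinn vs Chen: Quinn preferred on 7+5+1 = 13 ballots; Quinn wins 13–8.
Quinn vs Singh: Quinn preferred on 7+5+1+1 = 14 ballots; Quinn wins 14–7.
Quinn vs Ruiz: Quinn is ranked higher on 7+5+5+1 = 18 ballots, Ruiz on 3. Quinn wins 18–3.
Chen vs Singh: Chen is ranked higher on 7+5+1 = 13 ballots, Singh on 8. Chen wins 13–8.
Chen vs Ruiz: 7+5+1 = 13 for Chen, 8 for Ruiz — Chen by 13–8.
Singh vs Ruiz: 11 to 10, Singh.
No candidate is unbeaten: Osei loses to Dube; Dube loses to Chen; Quinn loses to Dube; Chen loses to Quinn; Singh loses to Dube; Ruiz loses to Osei. In particular Dube → Quinn → Chen → Dube is a majority cycle — no Condorcet winner exists.

none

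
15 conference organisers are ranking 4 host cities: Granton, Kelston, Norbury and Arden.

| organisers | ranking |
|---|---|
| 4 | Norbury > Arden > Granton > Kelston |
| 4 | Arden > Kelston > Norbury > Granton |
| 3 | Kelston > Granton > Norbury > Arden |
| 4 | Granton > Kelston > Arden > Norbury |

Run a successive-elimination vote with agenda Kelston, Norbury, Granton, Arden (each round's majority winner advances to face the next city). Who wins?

Arden

Round 1: Kelston vs Norbury — 11–4, Kelston advances.
Round 2: Kelston vs Granton — 7–8, Granton advances.
Round 3: Granton vs Arden — 7–8, Arden advances.
The agenda winner is Arden.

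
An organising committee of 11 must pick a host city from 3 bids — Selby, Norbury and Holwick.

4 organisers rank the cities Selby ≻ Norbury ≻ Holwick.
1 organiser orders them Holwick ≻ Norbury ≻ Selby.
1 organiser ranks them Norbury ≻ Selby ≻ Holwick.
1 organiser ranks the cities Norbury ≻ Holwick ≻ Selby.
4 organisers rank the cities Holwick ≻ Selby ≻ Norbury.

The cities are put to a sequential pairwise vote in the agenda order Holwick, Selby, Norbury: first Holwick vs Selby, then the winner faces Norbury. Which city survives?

Norbury

Round 1: Holwick vs Selby — 6–5, Holwick advances.
Round 2: Holwick vs Norbury — 5–6, Norbury advances.
The agenda winner is Norbury.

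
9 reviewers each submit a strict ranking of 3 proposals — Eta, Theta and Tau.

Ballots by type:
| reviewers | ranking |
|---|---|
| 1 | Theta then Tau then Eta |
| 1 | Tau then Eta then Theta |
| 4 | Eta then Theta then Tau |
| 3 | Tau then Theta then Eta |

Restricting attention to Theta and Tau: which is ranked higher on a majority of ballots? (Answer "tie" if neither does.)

Theta

Ballots ranking Theta above Tau: 1 + 4 = 5.
Ballots ranking Tau above Theta: 9 − 5 = 4.
Theta wins the head-to-head 5–4.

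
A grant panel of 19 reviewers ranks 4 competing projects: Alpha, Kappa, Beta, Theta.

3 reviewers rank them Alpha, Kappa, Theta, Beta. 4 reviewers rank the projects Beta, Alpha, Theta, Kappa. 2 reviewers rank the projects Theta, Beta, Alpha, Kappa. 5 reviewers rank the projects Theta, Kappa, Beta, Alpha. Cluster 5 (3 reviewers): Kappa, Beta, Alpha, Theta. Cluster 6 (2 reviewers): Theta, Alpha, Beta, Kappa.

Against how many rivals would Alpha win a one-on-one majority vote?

2

Alpha against each rival (19 reviewers):
Alpha vs Kappa: Alpha, 11–8.
Alpha–Beta: Beta 14–5.
Alpha vs Theta: Alpha, 10–9.
Alpha beats Kappa, Theta; loses to Beta — 2 pairwise wins.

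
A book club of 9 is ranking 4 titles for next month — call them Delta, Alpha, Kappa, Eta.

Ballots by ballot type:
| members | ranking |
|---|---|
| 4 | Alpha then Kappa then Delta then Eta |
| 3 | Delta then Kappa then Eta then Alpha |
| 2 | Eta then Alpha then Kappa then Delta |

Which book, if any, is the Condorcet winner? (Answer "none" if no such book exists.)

Pairwise majorities:
Delta vs Alpha: 3 for Delta, 6 for Alpha — Alpha by 6–3.
Delta vs Kappa: Delta is ranked higher on 3 ballots, Kappa on 6. Kappa wins 6–3.
Delta vs Eta: Delta is ranked higher on 4+3 = 7 ballots, Eta on 2. Delta wins 7–2.
Alpha vs Kappa: 4+2 = 6 for Alpha, 3 for Kappa — Alpha by 6–3.
Alpha vs Eta: 4 to 5, Eta.
Kappa vs Eta: 4+3 = 7 for Kappa, 2 for Eta — Kappa by 7–2.
No book is unbeaten: Delta loses to Alpha; Alpha loses to Eta; Kappa loses to Alpha; Eta loses to Delta. In particular Delta > Eta > Alpha > Delta is a majority cycle — no Condorcet winner exists.

none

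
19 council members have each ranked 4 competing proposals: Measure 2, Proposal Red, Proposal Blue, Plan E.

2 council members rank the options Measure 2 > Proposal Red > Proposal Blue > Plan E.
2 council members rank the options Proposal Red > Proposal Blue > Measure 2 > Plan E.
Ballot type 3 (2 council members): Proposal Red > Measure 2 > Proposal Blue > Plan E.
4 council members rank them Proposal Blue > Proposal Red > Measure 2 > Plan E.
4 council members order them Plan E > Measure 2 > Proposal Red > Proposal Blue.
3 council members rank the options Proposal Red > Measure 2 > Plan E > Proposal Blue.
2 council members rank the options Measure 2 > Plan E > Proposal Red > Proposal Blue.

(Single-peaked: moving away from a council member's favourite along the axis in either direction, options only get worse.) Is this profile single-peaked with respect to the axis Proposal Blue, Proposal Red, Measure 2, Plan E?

yes

Axis positions: Proposal Blue=1, Proposal Red=2, Measure 2=3, Plan E=4.
Ballot type 1 (peak Measure 2 at position 3): ranking walks positions 3-2-1-4, expanding outward from the peak — single-peaked.
Ballot type 2 (peak Proposal Red at position 2): ranking walks positions 2-1-3-4, expanding outward from the peak — single-peaked.
Ballot type 3 (peak Proposal Red at position 2): ranking walks positions 2-3-1-4, expanding outward from the peak — single-peaked.
Ballot type 4 (peak Proposal Blue at position 1): ranking walks positions 1-2-3-4, expanding outward from the peak — single-peaked.
Ballot type 5 (peak Plan E at position 4): ranking walks positions 4-3-2-1, expanding outward from the peak — single-peaked.
Ballot type 6 (peak Proposal Red at position 2): ranking walks positions 2-3-4-1, expanding outward from the peak — single-peaked.
Ballot type 7 (peak Measure 2 at position 3): ranking walks positions 3-4-2-1, expanding outward from the peak — single-peaked.
Every ranking is single-peaked on this axis.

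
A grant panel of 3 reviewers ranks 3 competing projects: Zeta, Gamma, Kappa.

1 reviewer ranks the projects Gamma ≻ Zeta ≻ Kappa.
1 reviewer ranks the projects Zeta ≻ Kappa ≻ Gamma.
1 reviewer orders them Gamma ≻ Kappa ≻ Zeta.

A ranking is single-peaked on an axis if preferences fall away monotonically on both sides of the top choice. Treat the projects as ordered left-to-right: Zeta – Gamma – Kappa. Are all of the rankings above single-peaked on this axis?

Axis positions: Zeta=1, Gamma=2, Kappa=3.
Ballot type 1 (peak Gamma at position 2): ranking walks positions 2-1-3, expanding outward from the peak — single-peaked.
Ballot type 2: ranking walks positions 1-3-2; Kappa is ranked above Gamma even though Gamma lies between Kappa and the peak Zeta on the axis — preferences dip and rise again. Not single-peaked.
Ballot type 3 (peak Gamma at position 2): ranking walks positions 2-3-1, expanding outward from the peak — single-peaked.
Ballot type 2 violates single-peakedness, so the profile is not single-peaked on this axis.

no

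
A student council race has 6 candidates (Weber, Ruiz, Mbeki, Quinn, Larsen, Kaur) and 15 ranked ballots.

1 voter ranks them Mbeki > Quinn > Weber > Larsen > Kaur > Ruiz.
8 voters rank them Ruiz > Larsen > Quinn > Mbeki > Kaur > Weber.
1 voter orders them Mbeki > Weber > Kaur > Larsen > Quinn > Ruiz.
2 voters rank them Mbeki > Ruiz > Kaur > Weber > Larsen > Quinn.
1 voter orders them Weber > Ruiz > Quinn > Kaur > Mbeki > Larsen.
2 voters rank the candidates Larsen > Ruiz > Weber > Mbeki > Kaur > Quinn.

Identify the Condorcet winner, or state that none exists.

Ruiz

Head-to-head results (15 voters):
Weber vs Ruiz: Weber is ranked higher on 1+1+1 = 3 ballots, Ruiz on 12. Ruiz wins 12–3.
Weber vs Mbeki: Mbeki, 12–3.
Weber vs Quinn: 1+2+1+2 = 6 for Weber, 9 for Quinn — Quinn by 9–6.
Weber vs Larsen: Larsen wins 10–5.
Weber vs Kaur: 5 to 10, Kaur.
Ruiz–Mbeki: Ruiz 11–4.
Ruiz vs Quinn: Ruiz wins 13–2.
Ruiz vs Larsen: Ruiz preferred on 8+2+1 = 11 ballots; Ruiz wins 11–4.
Ruiz vs Kaur: Ruiz wins 13–2.
Mbeki vs Quinn: Mbeki preferred on 1+1+2+2 = 6 ballots; Quinn wins 9–6.
Mbeki vs Larsen: Larsen, 10–5.
Mbeki vs Kaur: Mbeki wins 14–1.
Quinn vs Larsen: Larsen, 13–2.
Quinn–Kaur: Quinn 10–5.
Larsen vs Kaur: Larsen wins 11–4.
Ruiz defeats every rival head-to-head and is the Condorcet winner.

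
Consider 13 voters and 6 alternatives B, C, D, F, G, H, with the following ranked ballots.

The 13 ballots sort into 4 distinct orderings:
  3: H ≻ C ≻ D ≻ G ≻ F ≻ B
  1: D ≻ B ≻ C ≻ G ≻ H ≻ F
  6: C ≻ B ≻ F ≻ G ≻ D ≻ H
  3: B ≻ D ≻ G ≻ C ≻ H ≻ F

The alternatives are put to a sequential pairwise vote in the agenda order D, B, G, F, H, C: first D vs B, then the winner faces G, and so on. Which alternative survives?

C

Round 1: D vs B — 4–9, B advances.
Round 2: B vs G — 10–3, B advances.
Round 3: B vs F — 10–3, B advances.
Round 4: B vs H — 10–3, B advances.
Round 5: B vs C — 4–9, C advances.
C survives the agenda.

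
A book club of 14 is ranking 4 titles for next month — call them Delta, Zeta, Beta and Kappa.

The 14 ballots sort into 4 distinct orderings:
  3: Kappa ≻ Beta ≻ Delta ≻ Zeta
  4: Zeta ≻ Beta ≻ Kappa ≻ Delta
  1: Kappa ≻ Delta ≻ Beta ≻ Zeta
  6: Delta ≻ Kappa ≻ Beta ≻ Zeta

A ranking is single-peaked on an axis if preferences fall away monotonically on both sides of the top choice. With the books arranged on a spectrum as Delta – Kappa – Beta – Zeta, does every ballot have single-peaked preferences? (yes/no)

yes

Axis positions: Delta=1, Kappa=2, Beta=3, Zeta=4.
Type 1 (peak Kappa at position 2): ranking walks positions 2-3-1-4, expanding outward from the peak — single-peaked.
Type 2 (peak Zeta at position 4): ranking walks positions 4-3-2-1, expanding outward from the peak — single-peaked.
Type 3 (peak Kappa at position 2): ranking walks positions 2-1-3-4, expanding outward from the peak — single-peaked.
Type 4 (peak Delta at position 1): ranking walks positions 1-2-3-4, expanding outward from the peak — single-peaked.
Every ranking is single-peaked on this axis.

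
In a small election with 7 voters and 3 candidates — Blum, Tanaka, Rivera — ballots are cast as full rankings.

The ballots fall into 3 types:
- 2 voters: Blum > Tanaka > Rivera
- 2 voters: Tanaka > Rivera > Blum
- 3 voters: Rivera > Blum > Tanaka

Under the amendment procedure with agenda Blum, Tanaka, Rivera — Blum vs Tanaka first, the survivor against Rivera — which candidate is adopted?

Round 1: Blum vs Tanaka — 5–2, Blum advances.
Round 2: Blum vs Rivera — 2–5, Rivera advances.
Rivera survives the agenda.

Rivera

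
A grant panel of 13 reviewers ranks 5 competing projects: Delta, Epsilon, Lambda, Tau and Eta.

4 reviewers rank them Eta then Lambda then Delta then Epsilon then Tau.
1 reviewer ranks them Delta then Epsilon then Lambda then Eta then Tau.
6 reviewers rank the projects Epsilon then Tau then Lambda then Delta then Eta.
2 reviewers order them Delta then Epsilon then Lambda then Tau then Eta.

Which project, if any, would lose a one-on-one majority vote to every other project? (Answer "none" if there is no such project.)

Pairwise majorities:
Delta–Epsilon: Delta 7–6.
Delta vs Lambda: 1+2 = 3 for Delta, 10 for Lambda — Lambda by 10–3.
Delta vs Tau: Delta wins 7–6.
Delta–Eta: Delta 9–4.
Epsilon vs Lambda: 1+6+2 = 9 for Epsilon, 4 for Lambda — Epsilon by 9–4.
Epsilon vs Tau: 13 to 0, Epsilon.
Epsilon vs Eta: Epsilon, 9–4.
Lambda vs Tau: 7 to 6, Lambda.
Lambda–Eta: Lambda 9–4.
Tau vs Eta: 8 to 5, Tau.
Only Eta has no wins; Eta is the Condorcet loser.

Eta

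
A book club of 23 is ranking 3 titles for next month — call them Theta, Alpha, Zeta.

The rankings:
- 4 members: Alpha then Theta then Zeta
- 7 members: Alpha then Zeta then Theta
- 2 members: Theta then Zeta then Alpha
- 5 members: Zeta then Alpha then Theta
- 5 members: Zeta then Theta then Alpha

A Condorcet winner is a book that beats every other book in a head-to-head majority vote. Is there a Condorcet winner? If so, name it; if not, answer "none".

Zeta

Pairwise majorities:
Theta–Alpha: Alpha 16–7.
Theta vs Zeta: Zeta, 17–6.
Alpha vs Zeta: Zeta wins 12–11.
Only Zeta has no losses; Zeta is the Condorcet winner.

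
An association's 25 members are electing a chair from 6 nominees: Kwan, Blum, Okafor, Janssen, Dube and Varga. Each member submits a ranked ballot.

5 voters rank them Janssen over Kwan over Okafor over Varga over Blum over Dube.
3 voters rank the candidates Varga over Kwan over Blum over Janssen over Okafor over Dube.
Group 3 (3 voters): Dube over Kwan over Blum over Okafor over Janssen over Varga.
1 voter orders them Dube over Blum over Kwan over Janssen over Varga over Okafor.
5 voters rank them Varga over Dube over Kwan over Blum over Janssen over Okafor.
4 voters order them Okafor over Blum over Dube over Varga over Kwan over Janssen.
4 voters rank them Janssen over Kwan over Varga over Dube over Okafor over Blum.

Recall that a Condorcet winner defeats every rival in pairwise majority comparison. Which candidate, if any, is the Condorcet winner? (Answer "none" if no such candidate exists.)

none

Pairwise majorities:
Kwan vs Blum: Kwan wins 20–5.
Kwan–Okafor: Kwan 21–4.
Kwan vs Janssen: Kwan wins 16–9.
Kwan vs Dube: Dube, 13–12.
Kwan vs Varga: Kwan, 13–12.
Blum vs Okafor: Okafor, 13–12.
Blum vs Janssen: Blum, 16–9.
Blum–Dube: Dube 13–12.
Blum vs Varga: Varga, 17–8.
Okafor–Janssen: Janssen 18–7.
Okafor vs Dube: Dube, 13–12.
Okafor vs Varga: Varga, 13–12.
Janssen vs Dube: Dube wins 13–12.
Janssen vs Varga: Janssen, 13–12.
Dube–Varga: Varga 17–8.
Each candidate drops at least one matchup (Kwan loses to Dube; Blum loses to Kwan; Okafor loses to Kwan; Janssen loses to Kwan; Dube loses to Varga; Varga loses to Kwan); the cycle Kwan → Varga → Dube → Kwan rules out a Condorcet winner.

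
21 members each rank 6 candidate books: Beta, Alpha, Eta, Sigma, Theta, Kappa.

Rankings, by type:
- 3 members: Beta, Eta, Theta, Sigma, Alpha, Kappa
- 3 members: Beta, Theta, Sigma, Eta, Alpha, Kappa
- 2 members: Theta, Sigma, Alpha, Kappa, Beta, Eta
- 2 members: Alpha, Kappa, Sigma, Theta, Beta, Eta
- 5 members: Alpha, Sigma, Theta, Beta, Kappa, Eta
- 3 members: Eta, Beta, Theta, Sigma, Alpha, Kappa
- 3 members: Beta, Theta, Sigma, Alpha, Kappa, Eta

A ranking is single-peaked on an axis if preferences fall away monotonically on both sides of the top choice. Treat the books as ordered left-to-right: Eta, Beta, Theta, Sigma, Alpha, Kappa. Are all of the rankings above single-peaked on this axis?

yes

Axis positions: Eta=1, Beta=2, Theta=3, Sigma=4, Alpha=5, Kappa=6.
Type 1 (peak Beta at position 2): ranking walks positions 2-1-3-4-5-6, expanding outward from the peak — single-peaked.
Type 2 (peak Beta at position 2): ranking walks positions 2-3-4-1-5-6, expanding outward from the peak — single-peaked.
Type 3 (peak Theta at position 3): ranking walks positions 3-4-5-6-2-1, expanding outward from the peak — single-peaked.
Type 4 (peak Alpha at position 5): ranking walks positions 5-6-4-3-2-1, expanding outward from the peak — single-peaked.
Type 5 (peak Alpha at position 5): ranking walks positions 5-4-3-2-6-1, expanding outward from the peak — single-peaked.
Type 6 (peak Eta at position 1): ranking walks positions 1-2-3-4-5-6, expanding outward from the peak — single-peaked.
Type 7 (peak Beta at position 2): ranking walks positions 2-3-4-5-6-1, expanding outward from the peak — single-peaked.
Every ranking is single-peaked on this axis.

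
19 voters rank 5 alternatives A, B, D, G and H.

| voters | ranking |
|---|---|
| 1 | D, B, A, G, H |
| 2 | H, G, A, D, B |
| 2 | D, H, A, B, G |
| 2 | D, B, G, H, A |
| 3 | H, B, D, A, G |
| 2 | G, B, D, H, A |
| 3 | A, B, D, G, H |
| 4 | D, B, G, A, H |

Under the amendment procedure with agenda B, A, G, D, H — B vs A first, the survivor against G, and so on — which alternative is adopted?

D

Round 1: B vs A — 12–7, B advances.
Round 2: B vs G — 15–4, B advances.
Round 3: B vs D — 8–11, D advances.
Round 4: D vs H — 14–5, D advances.
The agenda winner is D.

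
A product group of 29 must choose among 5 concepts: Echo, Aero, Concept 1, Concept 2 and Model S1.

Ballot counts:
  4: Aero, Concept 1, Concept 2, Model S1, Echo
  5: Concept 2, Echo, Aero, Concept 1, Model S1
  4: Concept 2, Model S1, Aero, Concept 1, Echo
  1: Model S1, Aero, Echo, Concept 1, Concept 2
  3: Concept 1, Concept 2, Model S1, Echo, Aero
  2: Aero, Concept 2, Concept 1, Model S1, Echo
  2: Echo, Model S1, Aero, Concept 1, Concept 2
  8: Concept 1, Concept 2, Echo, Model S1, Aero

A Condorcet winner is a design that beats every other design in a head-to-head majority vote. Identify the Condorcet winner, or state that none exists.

none

Head-to-head results (29 engineers):
Echo vs Aero: Echo, 18–11.
Echo vs Concept 1: Concept 1, 21–8.
Echo–Concept 2: Concept 2 26–3.
Echo–Model S1: Echo 15–14.
Aero–Concept 1: Aero 18–11.
Aero vs Concept 2: Concept 2 wins 20–9.
Aero vs Model S1: Model S1, 18–11.
Concept 1 vs Concept 2: Concept 1, 18–11.
Concept 1–Model S1: Concept 1 22–7.
Concept 2 vs Model S1: Concept 2, 26–3.
No design is unbeaten: Echo loses to Concept 1; Aero loses to Echo; Concept 1 loses to Aero; Concept 2 loses to Concept 1; Model S1 loses to Echo. In particular Echo beats Aero beats Concept 1 beats Echo is a majority cycle — no Condorcet winner exists.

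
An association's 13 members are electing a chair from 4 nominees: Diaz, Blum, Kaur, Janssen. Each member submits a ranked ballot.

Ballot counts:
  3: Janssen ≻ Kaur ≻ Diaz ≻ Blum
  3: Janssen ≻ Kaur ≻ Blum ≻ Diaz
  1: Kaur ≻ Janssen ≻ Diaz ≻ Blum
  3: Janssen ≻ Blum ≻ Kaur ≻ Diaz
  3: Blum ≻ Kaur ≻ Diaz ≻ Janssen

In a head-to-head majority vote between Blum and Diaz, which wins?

Blum

Ballots ranking Blum above Diaz: 3 + 3 + 3 = 9.
Ballots ranking Diaz above Blum: 13 − 9 = 4.
Blum wins the head-to-head 9–4.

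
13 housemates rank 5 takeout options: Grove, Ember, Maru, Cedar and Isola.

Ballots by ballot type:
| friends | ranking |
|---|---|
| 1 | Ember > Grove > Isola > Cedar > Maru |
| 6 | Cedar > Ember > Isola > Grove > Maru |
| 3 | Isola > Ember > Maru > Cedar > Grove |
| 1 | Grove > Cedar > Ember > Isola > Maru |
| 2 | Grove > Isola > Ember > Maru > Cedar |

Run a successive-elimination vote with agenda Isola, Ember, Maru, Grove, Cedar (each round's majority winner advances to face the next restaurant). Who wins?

Cedar

Round 1: Isola vs Ember — 5–8, Ember advances.
Round 2: Ember vs Maru — 13–0, Ember advances.
Round 3: Ember vs Grove — 10–3, Ember advances.
Round 4: Ember vs Cedar — 6–7, Cedar advances.
The agenda winner is Cedar.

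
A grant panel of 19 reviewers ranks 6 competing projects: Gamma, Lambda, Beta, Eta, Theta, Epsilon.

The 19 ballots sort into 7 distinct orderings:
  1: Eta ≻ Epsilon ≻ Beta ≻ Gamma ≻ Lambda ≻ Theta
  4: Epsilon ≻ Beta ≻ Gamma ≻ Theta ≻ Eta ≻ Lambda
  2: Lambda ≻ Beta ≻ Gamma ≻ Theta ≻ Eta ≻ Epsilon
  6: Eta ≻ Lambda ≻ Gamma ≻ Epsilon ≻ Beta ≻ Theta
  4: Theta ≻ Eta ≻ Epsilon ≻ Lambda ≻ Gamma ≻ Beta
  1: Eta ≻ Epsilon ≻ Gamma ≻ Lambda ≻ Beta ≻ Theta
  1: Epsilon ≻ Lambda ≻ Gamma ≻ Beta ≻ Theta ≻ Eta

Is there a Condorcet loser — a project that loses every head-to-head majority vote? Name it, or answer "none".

none

Pairwise majorities:
Gamma vs Lambda: 1+4+1 = 6 for Gamma, 13 for Lambda — Lambda by 13–6.
Gamma vs Beta: 6+4+1+1 = 12 for Gamma, 7 for Beta — Gamma by 12–7.
Gamma vs Eta: Gamma preferred on 4+2+1 = 7 ballots; Eta wins 12–7.
Gamma–Theta: Gamma 15–4.
Gamma vs Epsilon: 2+6 = 8 for Gamma, 11 for Epsilon — Epsilon by 11–8.
Lambda vs Beta: Lambda preferred on 2+6+4+1+1 = 14 ballots; Lambda wins 14–5.
Lambda vs Eta: Lambda preferred on 2+1 = 3 ballots; Eta wins 16–3.
Lambda vs Theta: Lambda, 11–8.
Lambda vs Epsilon: 2+6 = 8 for Lambda, 11 for Epsilon — Epsilon by 11–8.
Beta vs Eta: Eta wins 12–7.
Beta vs Theta: Beta, 15–4.
Beta vs Epsilon: Epsilon, 17–2.
Eta vs Theta: Theta wins 11–8.
Eta vs Epsilon: Eta is ranked higher on 1+2+6+4+1 = 14 ballots, Epsilon on 5. Eta wins 14–5.
Theta vs Epsilon: 6 to 13, Epsilon.
Each project has at least one pairwise win (Gamma beats Beta; Lambda beats Gamma; Beta beats Theta; Eta beats Gamma; Theta beats Eta; Epsilon beats Gamma) — no Condorcet loser.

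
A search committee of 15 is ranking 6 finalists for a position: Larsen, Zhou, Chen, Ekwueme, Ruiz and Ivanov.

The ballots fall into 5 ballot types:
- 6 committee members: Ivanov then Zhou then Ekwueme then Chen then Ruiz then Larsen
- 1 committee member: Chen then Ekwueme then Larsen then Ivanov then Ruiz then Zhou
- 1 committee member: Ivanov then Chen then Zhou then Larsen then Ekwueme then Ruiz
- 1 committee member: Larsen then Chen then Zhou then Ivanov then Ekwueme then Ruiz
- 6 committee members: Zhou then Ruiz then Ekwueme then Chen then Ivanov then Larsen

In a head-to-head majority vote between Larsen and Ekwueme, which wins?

Ekwueme

Ballots ranking Larsen above Ekwueme: 1 + 1 = 2.
Ballots ranking Ekwueme above Larsen: 15 − 2 = 13.
Ekwueme wins the head-to-head 13–2.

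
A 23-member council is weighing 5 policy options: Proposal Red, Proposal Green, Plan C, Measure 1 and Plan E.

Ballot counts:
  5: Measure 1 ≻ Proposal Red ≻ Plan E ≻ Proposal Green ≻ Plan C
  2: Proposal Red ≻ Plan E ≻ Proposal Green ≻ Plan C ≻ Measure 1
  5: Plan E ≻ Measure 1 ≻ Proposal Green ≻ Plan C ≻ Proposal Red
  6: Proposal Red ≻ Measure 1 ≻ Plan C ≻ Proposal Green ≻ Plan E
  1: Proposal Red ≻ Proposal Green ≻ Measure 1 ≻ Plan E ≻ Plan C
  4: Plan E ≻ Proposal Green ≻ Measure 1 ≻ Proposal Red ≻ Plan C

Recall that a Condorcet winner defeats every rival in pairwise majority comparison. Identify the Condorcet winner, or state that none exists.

Measure 1

Head-to-head results (23 council members):
Proposal Red vs Proposal Green: Proposal Red wins 14–9.
Proposal Red vs Plan C: Proposal Red, 18–5.
Proposal Red vs Measure 1: Measure 1 wins 14–9.
Proposal Red vs Plan E: Proposal Red wins 14–9.
Proposal Green–Plan C: Proposal Green 17–6.
Proposal Green vs Measure 1: Measure 1 wins 16–7.
Proposal Green–Plan E: Plan E 16–7.
Plan C vs Measure 1: Measure 1 wins 21–2.
Plan C vs Plan E: Plan E wins 17–6.
Measure 1–Plan E: Measure 1 12–11.
Measure 1 defeats every rival head-to-head and is the Condorcet winner.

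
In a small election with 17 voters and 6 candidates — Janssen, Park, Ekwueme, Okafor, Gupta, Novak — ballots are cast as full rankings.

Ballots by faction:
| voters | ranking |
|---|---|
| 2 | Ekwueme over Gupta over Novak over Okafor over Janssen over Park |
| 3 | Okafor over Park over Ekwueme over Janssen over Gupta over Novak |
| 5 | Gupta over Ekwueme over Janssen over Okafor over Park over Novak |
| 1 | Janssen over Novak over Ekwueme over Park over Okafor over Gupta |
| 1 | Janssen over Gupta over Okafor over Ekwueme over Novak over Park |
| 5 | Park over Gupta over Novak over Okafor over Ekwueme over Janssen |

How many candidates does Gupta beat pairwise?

Gupta against each rival (17 voters):
Gupta vs Janssen: Gupta is ranked higher on 2+5+5 = 12 ballots, Janssen on 5. Gupta wins 12–5.
Gupta vs Park: Park wins 9–8.
Gupta vs Ekwueme: Gupta preferred on 5+1+5 = 11 ballots; Gupta wins 11–6.
Gupta vs Okafor: 2+5+1+5 = 13 for Gupta, 4 for Okafor — Gupta by 13–4.
Gupta vs Novak: Gupta wins 16–1.
Gupta beats Janssen, Ekwueme, Okafor, Novak; loses to Park — 4 pairwise wins.

4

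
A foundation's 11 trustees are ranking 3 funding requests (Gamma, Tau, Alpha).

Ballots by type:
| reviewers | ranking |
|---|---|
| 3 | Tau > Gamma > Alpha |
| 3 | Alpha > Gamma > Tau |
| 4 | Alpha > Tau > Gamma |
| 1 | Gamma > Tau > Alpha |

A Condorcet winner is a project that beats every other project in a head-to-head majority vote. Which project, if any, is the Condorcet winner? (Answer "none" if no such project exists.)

Alpha

Check each pair by majority over 11 ballots:
Gamma–Tau: Tau 7–4.
Gamma vs Alpha: Alpha, 7–4.
Tau vs Alpha: Alpha wins 7–4.
Alpha beats each of Gamma, Tau — Alpha is the Condorcet winner.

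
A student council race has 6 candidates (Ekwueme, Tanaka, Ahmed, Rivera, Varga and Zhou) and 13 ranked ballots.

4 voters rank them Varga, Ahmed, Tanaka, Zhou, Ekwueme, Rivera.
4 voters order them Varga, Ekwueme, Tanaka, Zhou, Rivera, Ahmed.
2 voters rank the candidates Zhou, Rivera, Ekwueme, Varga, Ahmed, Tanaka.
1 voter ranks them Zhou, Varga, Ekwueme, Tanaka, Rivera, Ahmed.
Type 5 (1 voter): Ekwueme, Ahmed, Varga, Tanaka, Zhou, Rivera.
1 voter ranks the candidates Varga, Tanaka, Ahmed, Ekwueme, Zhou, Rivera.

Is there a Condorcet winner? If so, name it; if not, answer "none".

Varga

Check each pair by majority over 13 ballots:
Ekwueme vs Tanaka: 8 to 5, Ekwueme.
Ekwueme vs Ahmed: Ekwueme is ranked higher on 4+2+1+1 = 8 ballots, Ahmed on 5. Ekwueme wins 8–5.
Ekwueme vs Rivera: 11 to 2, Ekwueme.
Ekwueme vs Varga: Ekwueme preferred on 2+1 = 3 ballots; Varga wins 10–3.
Ekwueme vs Zhou: 6 to 7, Zhou.
Tanaka vs Ahmed: Tanaka preferred on 4+1+1 = 6 ballots; Ahmed wins 7–6.
Tanaka vs Rivera: 11 to 2, Tanaka.
Tanaka vs Varga: Tanaka is ranked higher on 0 ballots, Varga on 13. Varga wins 13–0.
Tanaka vs Zhou: Tanaka is ranked higher on 4+4+1+1 = 10 ballots, Zhou on 3. Tanaka wins 10–3.
Ahmed vs Rivera: 6 to 7, Rivera.
Ahmed vs Varga: 1 for Ahmed, 12 for Varga — Varga by 12–1.
Ahmed vs Zhou: Ahmed is ranked higher on 4+1+1 = 6 ballots, Zhou on 7. Zhou wins 7–6.
Rivera vs Varga: Rivera preferred on 2 ballots; Varga wins 11–2.
Rivera vs Zhou: 0 for Rivera, 13 for Zhou — Zhou by 13–0.
Varga vs Zhou: 10 to 3, Varga.
Only Varga has no losses; Varga is the Condorcet winner.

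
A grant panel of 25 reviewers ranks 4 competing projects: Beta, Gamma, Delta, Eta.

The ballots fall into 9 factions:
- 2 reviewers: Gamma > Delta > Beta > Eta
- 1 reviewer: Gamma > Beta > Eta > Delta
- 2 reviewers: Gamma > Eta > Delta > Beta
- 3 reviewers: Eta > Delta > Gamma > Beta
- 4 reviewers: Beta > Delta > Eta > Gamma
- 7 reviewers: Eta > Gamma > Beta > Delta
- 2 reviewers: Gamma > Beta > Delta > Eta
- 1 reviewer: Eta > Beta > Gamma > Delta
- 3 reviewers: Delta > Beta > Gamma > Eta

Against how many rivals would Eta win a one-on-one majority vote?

3

Eta against each rival (25 reviewers):
Eta vs Beta: 2+3+7+1 = 13 for Eta, 12 for Beta — Eta by 13–12.
Eta vs Gamma: Eta, 15–10.
Eta vs Delta: 1+2+3+7+1 = 14 for Eta, 11 for Delta — Eta by 14–11.
Eta beats Beta, Gamma, Delta — 3 pairwise wins.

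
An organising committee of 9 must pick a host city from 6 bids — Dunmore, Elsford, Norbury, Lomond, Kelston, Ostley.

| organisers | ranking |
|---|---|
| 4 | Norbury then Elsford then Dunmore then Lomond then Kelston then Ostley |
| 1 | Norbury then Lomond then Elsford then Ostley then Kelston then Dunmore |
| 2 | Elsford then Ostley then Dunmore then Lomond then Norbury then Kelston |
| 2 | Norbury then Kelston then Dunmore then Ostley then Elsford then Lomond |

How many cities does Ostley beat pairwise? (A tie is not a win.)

0

Ostley against each rival (9 organisers):
Ostley vs Dunmore: Dunmore wins 6–3.
Ostley vs Elsford: Ostley preferred on 2 ballots; Elsford wins 7–2.
Ostley vs Norbury: Norbury wins 7–2.
Ostley vs Lomond: Lomond wins 5–4.
Ostley vs Kelston: Kelston wins 6–3.
Ostley beats no one; loses to Dunmore, Elsford, Norbury, Lomond, Kelston — 0 pairwise wins.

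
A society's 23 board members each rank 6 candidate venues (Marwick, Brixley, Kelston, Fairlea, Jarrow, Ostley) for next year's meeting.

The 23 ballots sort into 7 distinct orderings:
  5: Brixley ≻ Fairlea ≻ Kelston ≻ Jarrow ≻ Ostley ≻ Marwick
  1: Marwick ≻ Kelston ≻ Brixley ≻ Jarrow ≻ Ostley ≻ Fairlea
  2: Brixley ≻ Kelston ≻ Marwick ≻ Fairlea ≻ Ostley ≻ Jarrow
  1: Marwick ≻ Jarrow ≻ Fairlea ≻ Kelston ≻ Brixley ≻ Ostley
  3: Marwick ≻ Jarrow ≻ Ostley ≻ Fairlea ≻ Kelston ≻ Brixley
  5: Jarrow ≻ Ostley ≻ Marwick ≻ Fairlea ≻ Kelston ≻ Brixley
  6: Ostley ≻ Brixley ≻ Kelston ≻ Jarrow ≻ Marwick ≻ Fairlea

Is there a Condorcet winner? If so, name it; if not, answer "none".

none

Check each pair by majority over 23 ballots:
Marwick vs Brixley: 10 to 13, Brixley.
Marwick vs Kelston: 1+1+3+5 = 10 for Marwick, 13 for Kelston — Kelston by 13–10.
Marwick vs Fairlea: 18 to 5, Marwick.
Marwick vs Jarrow: Marwick preferred on 1+2+1+3 = 7 ballots; Jarrow wins 16–7.
Marwick vs Ostley: 1+2+1+3 = 7 for Marwick, 16 for Ostley — Ostley by 16–7.
Brixley vs Kelston: 13 to 10, Brixley.
Brixley vs Fairlea: Brixley is ranked higher on 5+1+2+6 = 14 ballots, Fairlea on 9. Brixley wins 14–9.
Brixley vs Jarrow: Brixley is ranked higher on 5+1+2+6 = 14 ballots, Jarrow on 9. Brixley wins 14–9.
Brixley vs Ostley: 9 to 14, Ostley.
Kelston vs Fairlea: Kelston preferred on 1+2+6 = 9 ballots; Fairlea wins 14–9.
Kelston vs Jarrow: Kelston preferred on 5+1+2+6 = 14 ballots; Kelston wins 14–9.
Kelston vs Ostley: 9 to 14, Ostley.
Fairlea vs Jarrow: Fairlea is ranked higher on 5+2 = 7 ballots, Jarrow on 16. Jarrow wins 16–7.
Fairlea vs Ostley: 8 to 15, Ostley.
Jarrow vs Ostley: Jarrow preferred on 5+1+1+3+5 = 15 ballots; Jarrow wins 15–8.
Each city drops at least one matchup (Marwick loses to Brixley; Brixley loses to Ostley; Kelston loses to Brixley; Fairlea loses to Marwick; Jarrow loses to Brixley; Ostley loses to Jarrow); the cycle Marwick beats Fairlea beats Kelston beats Marwick rules out a Condorcet winner.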